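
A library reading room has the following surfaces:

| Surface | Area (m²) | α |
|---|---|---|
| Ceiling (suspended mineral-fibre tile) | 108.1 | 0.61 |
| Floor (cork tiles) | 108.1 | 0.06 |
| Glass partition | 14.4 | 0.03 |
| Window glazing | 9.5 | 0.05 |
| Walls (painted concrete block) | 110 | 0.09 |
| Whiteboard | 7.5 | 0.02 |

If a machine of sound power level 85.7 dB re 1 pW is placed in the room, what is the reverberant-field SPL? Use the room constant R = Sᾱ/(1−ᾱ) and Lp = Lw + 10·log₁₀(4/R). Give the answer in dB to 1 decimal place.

A = 83.384 sabins; S = 357.6 m².
ᾱ = 0.2332, so room constant R = A/(1−ᾱ) = 108.743 m².
Lp = Lw + 10 log₁₀(4/R) = 85.7 -14.34 = 71.4 dB.

71.4 dB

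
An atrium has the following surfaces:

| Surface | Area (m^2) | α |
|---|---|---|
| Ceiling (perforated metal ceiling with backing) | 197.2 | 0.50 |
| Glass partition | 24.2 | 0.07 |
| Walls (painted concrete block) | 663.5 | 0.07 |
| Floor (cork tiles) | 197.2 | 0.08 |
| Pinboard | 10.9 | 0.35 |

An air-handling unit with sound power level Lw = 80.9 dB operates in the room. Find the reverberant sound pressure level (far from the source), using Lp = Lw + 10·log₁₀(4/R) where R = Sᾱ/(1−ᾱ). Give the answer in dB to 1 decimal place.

A = 166.330 sabins; S = 1093.0 m^2.
ᾱ = 0.1522, so room constant R = A/(1−ᾱ) = 196.190 m^2.
Lp = 80.9 + 10·log₁₀(4/196.190) = 80.9 + (-16.91) = 64.0 dB.

64.0 dB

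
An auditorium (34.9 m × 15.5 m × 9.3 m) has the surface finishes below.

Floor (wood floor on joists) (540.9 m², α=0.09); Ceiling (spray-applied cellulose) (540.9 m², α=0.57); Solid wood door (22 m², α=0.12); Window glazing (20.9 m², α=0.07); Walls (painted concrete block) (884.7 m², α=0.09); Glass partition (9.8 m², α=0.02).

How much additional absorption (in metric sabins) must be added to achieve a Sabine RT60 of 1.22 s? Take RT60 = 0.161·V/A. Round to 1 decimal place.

223.0 sabins

Summing Sᵢαᵢ: 48.681 + 308.313 + 2.640 + 1.463 + 79.623 + 0.196 → A₁ = 440.916 sabins.
For T = 1.22 s, need A₂ = 0.161·V/T = 0.161·5030.835/1.22 = 663.905 sabins.
Additional absorption ΔA = 663.905 − 440.916 = 223.0 sabins.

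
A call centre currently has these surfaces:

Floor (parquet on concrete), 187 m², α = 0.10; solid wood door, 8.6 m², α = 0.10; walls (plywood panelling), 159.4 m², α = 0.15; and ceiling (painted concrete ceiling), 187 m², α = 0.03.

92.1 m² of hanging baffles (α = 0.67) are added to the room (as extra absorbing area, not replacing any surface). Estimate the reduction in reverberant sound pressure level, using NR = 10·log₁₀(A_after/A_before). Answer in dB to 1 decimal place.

A_before = Σ Sᵢαᵢ = 187·0.10 + 8.6·0.10 + 159.4·0.15 + 187·0.03 = 49.080 sabins.
Treatment contributes 92.1·0.67 = 61.707 sabins.
A_after = 49.080 + 61.707 = 110.787 sabins.
Reduction = 10 log₁₀(A_after/A_before) = 10 log₁₀(2.2573) = 3.5 dB.

3.5 dB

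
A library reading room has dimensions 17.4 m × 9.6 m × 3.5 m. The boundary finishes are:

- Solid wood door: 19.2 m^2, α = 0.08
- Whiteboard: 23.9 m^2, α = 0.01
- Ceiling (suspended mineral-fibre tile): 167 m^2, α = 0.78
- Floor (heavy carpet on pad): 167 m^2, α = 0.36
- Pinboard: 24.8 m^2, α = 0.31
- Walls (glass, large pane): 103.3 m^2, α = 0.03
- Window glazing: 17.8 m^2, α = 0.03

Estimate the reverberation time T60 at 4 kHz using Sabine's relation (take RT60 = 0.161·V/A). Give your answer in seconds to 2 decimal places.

Summing Sᵢαᵢ: 1.536 + 0.239 + 130.260 + 60.120 + 7.688 + 3.099 + 0.534 → A = 203.476 sabins.
V = 17.4·9.6·3.5 = 584.64 m³.
T = 0.161 V/A = 0.161·584.64/203.476 = 0.46 s.

0.46 s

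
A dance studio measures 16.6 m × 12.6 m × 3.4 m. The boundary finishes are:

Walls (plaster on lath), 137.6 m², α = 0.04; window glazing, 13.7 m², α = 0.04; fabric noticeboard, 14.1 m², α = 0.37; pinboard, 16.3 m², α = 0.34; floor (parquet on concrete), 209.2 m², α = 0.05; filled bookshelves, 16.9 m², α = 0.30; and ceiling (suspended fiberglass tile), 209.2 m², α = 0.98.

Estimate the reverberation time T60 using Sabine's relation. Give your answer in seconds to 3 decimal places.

A = Σ Sᵢαᵢ = 137.6*0.04 + 13.7*0.04 + 14.1*0.37 + 16.3*0.34 + 209.2*0.05 + 16.9*0.30 + 209.2*0.98 = 237.357 sabins.
V = 16.6·12.6·3.4 = 711.144 m³.
Sabine: RT60 = 0.161 × 711.144 / 237.357 = 0.482 s.

0.482 s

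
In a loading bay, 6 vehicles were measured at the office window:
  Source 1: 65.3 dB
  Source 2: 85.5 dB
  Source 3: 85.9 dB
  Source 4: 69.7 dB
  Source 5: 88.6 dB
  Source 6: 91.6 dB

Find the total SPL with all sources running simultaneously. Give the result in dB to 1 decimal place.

94.7 dB

Converting to relative power and adding: 10^(65.3/10) + 10^(85.5/10) + 10^(85.9/10) + 10^(69.7/10) + 10^(88.6/10) + 10^(91.6/10) = 2.926e+09.
Back to dB: 10·log₁₀ Σ = 94.7 dB.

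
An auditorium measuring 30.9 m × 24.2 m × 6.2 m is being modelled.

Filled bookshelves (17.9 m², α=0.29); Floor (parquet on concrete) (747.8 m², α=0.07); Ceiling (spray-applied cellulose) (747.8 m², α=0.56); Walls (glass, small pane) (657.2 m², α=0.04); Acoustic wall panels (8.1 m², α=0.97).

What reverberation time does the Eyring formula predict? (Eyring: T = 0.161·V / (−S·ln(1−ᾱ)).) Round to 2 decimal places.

Total surface area S = 17.9 + 747.8 + 747.8 + 657.2 + 8.1 = 2178.8 m².
Absorption A = 17.9·0.29 + 747.8·0.07 + 747.8·0.56 + 657.2·0.04 + 8.1·0.97 = 510.450 sabins.
ᾱ = 510.450 / 2178.8 = 0.2343.
−S·ln(1−ᾱ) = −2178.8 × ln(1 − 0.2343) = 581.663.
V = 30.9 × 24.2 × 6.2 = 4636.236 m³.
RT60 = 0.161 × 4636.236 / 581.663 = 1.28 s.

1.28 s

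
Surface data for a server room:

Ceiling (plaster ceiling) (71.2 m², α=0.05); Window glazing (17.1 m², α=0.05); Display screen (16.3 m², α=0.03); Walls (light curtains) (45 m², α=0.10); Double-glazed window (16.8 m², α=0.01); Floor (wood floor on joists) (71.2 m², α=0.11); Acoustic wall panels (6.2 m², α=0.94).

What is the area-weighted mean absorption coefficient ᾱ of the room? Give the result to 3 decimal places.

Total surface area S = 243.8 m².
A = 71.2×0.05 + 17.1×0.05 + 16.3×0.03 + 45×0.10 + 16.8×0.01 + 71.2×0.11 + 6.2×0.94 = 23.232 sabins.
ᾱ = 23.232 / 243.8 = 0.095.

0.095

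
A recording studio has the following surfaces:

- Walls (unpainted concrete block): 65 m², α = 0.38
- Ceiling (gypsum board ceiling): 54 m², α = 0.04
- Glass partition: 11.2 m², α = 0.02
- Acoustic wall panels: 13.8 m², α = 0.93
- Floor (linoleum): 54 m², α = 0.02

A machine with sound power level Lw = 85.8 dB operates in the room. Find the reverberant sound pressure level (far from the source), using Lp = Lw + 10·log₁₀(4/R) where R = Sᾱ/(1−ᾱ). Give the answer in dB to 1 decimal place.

74.7 dB

Σ(Sᵢαᵢ) = 65·0.38 + 54·0.04 + 11.2·0.02 + 13.8·0.93 + 54·0.02 = 40.998; total area S = 198.0 m².
ᾱ = 0.2071, so room constant R = A/(1−ᾱ) = 51.706 m².
Lp = 85.8 + 10·log₁₀(4/51.706) = 85.8 + (-11.11) = 74.7 dB.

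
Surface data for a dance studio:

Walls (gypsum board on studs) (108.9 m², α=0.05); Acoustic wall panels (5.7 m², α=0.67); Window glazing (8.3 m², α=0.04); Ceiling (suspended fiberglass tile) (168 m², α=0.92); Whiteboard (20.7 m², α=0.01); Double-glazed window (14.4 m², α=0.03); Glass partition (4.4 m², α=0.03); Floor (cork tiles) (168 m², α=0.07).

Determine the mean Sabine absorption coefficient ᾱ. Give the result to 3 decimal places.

S = Σ Sᵢ = 108.9 + 5.7 + 8.3 + 168 + 20.7 + 14.4 + 4.4 + 168 = 498.4 m².
Weighted sum Σ Sα = 176.687.
ᾱ = 176.687 / 498.4 = 0.355.

0.355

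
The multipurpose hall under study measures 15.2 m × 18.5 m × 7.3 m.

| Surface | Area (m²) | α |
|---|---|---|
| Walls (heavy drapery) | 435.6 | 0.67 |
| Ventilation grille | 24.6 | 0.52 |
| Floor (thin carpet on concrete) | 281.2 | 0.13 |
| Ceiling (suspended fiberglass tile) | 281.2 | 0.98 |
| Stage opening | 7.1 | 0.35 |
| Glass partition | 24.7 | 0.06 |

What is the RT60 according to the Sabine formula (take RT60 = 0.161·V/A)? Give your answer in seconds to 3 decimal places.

0.532 sec

Total absorption A = 435.6·0.67 + 24.6·0.52 + 281.2·0.13 + 281.2·0.98 + 7.1·0.35 + 24.7·0.06
  = 291.852 + 12.792 + 36.556 + 275.576 + 2.485 + 1.482 = 620.743 m² sabins.
V = 15.2·18.5·7.3 = 2052.76 m³.
T = 0.161 V/A = 0.161·2052.76/620.743 = 0.532 s.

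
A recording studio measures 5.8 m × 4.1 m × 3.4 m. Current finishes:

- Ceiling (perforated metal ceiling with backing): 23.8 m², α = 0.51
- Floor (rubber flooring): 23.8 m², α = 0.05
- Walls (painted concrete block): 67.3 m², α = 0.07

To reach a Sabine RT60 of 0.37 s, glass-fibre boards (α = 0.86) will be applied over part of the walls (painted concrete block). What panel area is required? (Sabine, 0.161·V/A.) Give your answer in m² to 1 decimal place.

A₁ = Σ Sᵢαᵢ = 23.8×0.51 + 23.8×0.05 + 67.3×0.07 = 18.039 sabins.
Required A₂ = 0.161·80.852/0.37 = 35.182 sabins.
Absorption to add: 35.182 − 18.039 = 17.143 sabins.
Net gain per m²: Δα = 0.86 − 0.07 = 0.79.
Panel area = 17.143 / 0.79 = 21.7 m².

21.7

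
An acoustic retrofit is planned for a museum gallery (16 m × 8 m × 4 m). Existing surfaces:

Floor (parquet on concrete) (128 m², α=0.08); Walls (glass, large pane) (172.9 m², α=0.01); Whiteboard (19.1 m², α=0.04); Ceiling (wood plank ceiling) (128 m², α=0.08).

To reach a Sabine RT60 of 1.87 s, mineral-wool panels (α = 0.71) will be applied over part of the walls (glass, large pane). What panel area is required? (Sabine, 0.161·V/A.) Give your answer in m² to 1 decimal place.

Total absorption A₁ = 128·0.08 + 172.9·0.01 + 19.1·0.04 + 128·0.08
  = 10.240 + 1.729 + 0.764 + 10.240 = 22.973 m² sabins.
Required A₂ = 0.161·512/1.87 = 44.081 sabins.
ΔA needed = 44.081 − 22.973 = 21.108 sabins.
Each m² of panel replacing the walls (glass, large pane) adds (0.71 − 0.01) = 0.70 sabins.
Area = ΔA/Δα = 21.108/0.70 = 30.2 m².

30.2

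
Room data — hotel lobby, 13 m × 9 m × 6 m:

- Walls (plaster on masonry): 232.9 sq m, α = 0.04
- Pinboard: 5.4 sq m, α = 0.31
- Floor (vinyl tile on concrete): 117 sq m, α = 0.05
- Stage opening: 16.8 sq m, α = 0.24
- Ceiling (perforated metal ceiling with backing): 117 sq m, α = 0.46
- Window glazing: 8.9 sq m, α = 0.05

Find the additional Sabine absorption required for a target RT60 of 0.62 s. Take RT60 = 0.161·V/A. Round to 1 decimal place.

Total absorption A₁ = 232.9*0.04 + 5.4*0.31 + 117*0.05 + 16.8*0.24 + 117*0.46 + 8.9*0.05
  = 9.316 + 1.674 + 5.850 + 4.032 + 53.820 + 0.445 = 75.137 sq m sabins.
Target A₂ = 0.161·702/0.62 = 182.294 sabins (V = 702 m³).
Shortfall: 182.294 − 75.137 = 107.2 sabins.

107.2 sabins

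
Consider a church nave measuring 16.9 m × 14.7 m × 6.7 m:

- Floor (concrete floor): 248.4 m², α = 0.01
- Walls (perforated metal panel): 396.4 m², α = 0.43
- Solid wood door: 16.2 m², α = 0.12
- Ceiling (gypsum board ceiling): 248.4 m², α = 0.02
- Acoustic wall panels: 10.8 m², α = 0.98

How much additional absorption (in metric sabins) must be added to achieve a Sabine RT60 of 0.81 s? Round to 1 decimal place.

140.4 sabins

Equivalent absorption area: A₁ = 248.4*0.01 + 396.4*0.43 + 16.2*0.12 + 248.4*0.02 + 10.8*0.98 = 190.432 m².
Target A₂ = 0.161·1664.481/0.81 = 330.841 sabins (V = 1664.481 m³).
Shortfall: 330.841 − 190.432 = 140.4 sabins.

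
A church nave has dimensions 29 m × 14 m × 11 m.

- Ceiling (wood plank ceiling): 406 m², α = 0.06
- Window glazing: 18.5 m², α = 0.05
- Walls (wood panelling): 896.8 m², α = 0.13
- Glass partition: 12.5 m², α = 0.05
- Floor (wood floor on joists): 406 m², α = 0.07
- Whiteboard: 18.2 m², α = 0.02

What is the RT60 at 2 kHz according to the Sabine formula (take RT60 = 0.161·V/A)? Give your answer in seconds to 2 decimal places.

Equivalent absorption area: A = 406*0.06 + 18.5*0.05 + 896.8*0.13 + 12.5*0.05 + 406*0.07 + 18.2*0.02 = 171.278 m².
Room volume: 4466 m³.
Sabine: RT60 = 0.161 × 4466 / 171.278 = 4.20 s.

4.20 s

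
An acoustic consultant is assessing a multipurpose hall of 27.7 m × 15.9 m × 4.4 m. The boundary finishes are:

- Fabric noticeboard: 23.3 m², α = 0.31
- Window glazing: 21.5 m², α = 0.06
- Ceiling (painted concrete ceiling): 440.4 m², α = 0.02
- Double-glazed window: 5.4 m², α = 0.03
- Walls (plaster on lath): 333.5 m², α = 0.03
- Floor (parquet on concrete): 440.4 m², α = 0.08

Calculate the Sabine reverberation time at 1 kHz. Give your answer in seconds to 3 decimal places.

4.974 s

Summing Sᵢαᵢ: 7.223 + 1.290 + 8.808 + 0.162 + 10.005 + 35.232 → A = 62.720 sabins.
V = 27.7·15.9·4.4 = 1937.892 m³.
T = 0.161 V/A = 0.161·1937.892/62.720 = 4.974 s.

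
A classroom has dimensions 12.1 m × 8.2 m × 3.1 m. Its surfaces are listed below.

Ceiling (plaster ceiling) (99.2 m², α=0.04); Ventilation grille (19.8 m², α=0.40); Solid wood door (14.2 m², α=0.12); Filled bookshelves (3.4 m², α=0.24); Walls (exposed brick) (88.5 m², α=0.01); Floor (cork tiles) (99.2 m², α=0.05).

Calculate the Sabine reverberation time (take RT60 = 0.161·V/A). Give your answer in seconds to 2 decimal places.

Summing Sᵢαᵢ: 3.968 + 7.920 + 1.704 + 0.816 + 0.885 + 4.960 → A = 20.253 sabins.
Volume V = 12.1 × 8.2 × 3.1 = 307.582 m³.
RT60 = 0.161 · V / A = 0.161 × 307.582 / 20.253 = 2.45 s.

2.45 s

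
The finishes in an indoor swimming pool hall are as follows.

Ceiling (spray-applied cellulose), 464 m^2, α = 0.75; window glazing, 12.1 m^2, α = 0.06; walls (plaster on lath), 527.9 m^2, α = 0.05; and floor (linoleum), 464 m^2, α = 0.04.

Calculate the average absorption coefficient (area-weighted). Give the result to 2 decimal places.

Total surface area S = 1468.0 m^2.
A = 464*0.75 + 12.1*0.06 + 527.9*0.05 + 464*0.04 = 393.681 sabins.
ᾱ = A/S = 0.27.

0.27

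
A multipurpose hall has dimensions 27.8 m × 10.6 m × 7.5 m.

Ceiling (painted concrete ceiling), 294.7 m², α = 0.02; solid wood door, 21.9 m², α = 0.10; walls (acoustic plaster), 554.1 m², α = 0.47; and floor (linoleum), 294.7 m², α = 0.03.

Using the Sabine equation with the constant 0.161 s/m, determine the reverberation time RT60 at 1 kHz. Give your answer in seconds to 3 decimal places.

Total absorption A = 294.7×0.02 + 21.9×0.10 + 554.1×0.47 + 294.7×0.03
  = 5.894 + 2.190 + 260.427 + 8.841 = 277.352 m² sabins.
V = 27.8·10.6·7.5 = 2210.1 m³.
Sabine: RT60 = 0.161 × 2210.1 / 277.352 = 1.283 s.

1.283 s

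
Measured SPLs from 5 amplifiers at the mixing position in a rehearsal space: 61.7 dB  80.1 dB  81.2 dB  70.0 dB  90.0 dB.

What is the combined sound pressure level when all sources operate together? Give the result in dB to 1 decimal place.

Σ 10^(Lᵢ/10) = 1.246e+09.
Combined level = 10 log₁₀(1.246e+09) = 91.0 dB.

91.0 dB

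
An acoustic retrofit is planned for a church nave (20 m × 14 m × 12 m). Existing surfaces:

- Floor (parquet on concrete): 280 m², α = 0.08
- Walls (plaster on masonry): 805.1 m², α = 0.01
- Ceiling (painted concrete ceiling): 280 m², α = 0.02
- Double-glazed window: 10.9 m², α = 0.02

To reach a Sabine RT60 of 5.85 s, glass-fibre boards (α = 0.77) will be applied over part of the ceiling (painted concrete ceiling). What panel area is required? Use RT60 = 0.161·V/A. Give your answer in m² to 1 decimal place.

74.9

Total absorption A₁ = 280×0.08 + 805.1×0.01 + 280×0.02 + 10.9×0.02
  = 22.400 + 8.051 + 5.600 + 0.218 = 36.269 m² sabins.
V = 3360 m³. Target absorption A₂ = 0.161 × 3360 / 5.85 = 92.472 sabins.
Absorption to add: 92.472 − 36.269 = 56.203 sabins.
Each m² of panel replacing the ceiling (painted concrete ceiling) adds (0.77 − 0.02) = 0.75 sabins.
Panel area = 56.203 / 0.75 = 74.9 m².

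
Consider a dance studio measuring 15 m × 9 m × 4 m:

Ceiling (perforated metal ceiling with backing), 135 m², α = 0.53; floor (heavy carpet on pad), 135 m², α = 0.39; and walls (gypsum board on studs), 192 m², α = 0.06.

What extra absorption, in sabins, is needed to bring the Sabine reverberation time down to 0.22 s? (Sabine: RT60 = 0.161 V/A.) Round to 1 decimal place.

Summing Sᵢαᵢ: 71.550 + 52.650 + 11.520 → A₁ = 135.720 sabins.
Target A₂ = 0.161·540/0.22 = 395.182 sabins (V = 540 m³).
ΔA = A₂ − A₁ = 395.182 − 135.720 = 259.5 sabins.

259.5 sabins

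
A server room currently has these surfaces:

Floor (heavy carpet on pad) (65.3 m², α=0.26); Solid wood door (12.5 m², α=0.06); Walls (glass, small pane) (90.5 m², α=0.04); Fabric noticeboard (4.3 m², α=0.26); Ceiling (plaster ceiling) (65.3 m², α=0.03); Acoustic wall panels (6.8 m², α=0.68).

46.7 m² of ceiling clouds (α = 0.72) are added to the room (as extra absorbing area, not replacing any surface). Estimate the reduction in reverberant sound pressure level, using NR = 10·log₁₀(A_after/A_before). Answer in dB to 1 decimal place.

3.3 dB

Total absorption A_before = 65.3·0.26 + 12.5·0.06 + 90.5·0.04 + 4.3·0.26 + 65.3·0.03 + 6.8·0.68
  = 16.978 + 0.750 + 3.620 + 1.118 + 1.959 + 4.624 = 29.049 m² sabins.
Added absorption = 46.7 × 0.72 = 33.624 sabins.
A_after = 29.049 + 33.624 = 62.673 sabins.
Reduction = 10 log₁₀(A_after/A_before) = 10 log₁₀(2.1575) = 3.3 dB.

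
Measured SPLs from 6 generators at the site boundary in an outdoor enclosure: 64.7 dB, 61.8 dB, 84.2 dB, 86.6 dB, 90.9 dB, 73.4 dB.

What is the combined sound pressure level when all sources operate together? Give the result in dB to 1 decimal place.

Σ 10^(Lᵢ/10) = 1.977e+09.
Back to dB: 10·log₁₀ Σ = 93.0 dB.

93.0 dB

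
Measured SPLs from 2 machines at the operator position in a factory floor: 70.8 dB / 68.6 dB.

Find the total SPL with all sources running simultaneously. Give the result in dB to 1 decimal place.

72.8 dB

Sum in the linear (power) domain: Σ 10^(Lᵢ/10) = 10^(70.8/10) + 10^(68.6/10) = 1.927e+07.
Combined level = 10 log₁₀(1.927e+07) = 72.8 dB.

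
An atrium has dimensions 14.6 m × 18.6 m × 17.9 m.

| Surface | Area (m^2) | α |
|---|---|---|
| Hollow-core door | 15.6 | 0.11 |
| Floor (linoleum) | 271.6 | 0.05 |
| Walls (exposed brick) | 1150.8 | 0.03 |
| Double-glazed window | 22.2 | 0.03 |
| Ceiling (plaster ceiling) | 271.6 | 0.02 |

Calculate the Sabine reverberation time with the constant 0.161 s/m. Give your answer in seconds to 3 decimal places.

13.996 s

Summing Sᵢαᵢ: 1.716 + 13.580 + 34.524 + 0.666 + 5.432 → A = 55.918 sabins.
V = 14.6·18.6·17.9 = 4860.924 m³.
T = 0.161 V/A = 0.161·4860.924/55.918 = 13.996 s.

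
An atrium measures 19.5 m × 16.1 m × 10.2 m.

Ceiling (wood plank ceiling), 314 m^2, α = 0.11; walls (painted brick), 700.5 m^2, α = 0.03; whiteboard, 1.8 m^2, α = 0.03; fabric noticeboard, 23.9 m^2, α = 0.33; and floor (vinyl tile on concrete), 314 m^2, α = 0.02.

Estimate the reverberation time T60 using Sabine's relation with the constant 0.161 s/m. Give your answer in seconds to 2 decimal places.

Summing Sᵢαᵢ: 34.540 + 21.015 + 0.054 + 7.887 + 6.280 → A = 69.776 sabins.
V = 19.5·16.1·10.2 = 3202.29 m³.
Sabine: RT60 = 0.161 × 3202.29 / 69.776 = 7.39 s.

7.39 sec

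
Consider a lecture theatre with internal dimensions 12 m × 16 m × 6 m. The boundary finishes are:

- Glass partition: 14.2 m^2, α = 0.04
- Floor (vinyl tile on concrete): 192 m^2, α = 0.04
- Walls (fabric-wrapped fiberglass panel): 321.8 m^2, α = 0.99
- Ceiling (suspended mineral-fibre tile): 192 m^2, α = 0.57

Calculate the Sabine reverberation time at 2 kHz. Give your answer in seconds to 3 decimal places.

0.425 s

Summing Sᵢαᵢ: 0.568 + 7.680 + 318.582 + 109.440 → A = 436.270 sabins.
Volume V = 12 × 16 × 6 = 1152 m³.
RT60 = 0.161 · V / A = 0.161 × 1152 / 436.270 = 0.425 s.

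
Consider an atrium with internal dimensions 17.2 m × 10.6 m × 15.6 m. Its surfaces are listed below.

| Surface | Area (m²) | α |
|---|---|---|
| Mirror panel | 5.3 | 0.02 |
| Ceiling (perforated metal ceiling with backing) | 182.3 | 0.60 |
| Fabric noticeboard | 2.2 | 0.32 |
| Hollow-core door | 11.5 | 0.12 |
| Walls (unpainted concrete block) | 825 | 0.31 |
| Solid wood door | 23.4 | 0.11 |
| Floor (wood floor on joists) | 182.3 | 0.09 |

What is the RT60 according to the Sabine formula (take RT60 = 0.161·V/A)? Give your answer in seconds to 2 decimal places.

Total absorption A = 5.3×0.02 + 182.3×0.60 + 2.2×0.32 + 11.5×0.12 + 825×0.31 + 23.4×0.11 + 182.3×0.09
  = 0.106 + 109.380 + 0.704 + 1.380 + 255.750 + 2.574 + 16.407 = 386.301 m² sabins.
Room volume: 2844.192 m³.
T = 0.161 V/A = 0.161·2844.192/386.301 = 1.19 s.

1.19 s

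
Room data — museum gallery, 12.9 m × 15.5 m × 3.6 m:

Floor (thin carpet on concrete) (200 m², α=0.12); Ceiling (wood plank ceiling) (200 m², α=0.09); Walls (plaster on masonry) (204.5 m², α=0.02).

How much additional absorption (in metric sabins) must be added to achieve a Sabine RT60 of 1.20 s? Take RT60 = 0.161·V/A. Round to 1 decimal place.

50.5 sabins

A₁ = Σ Sᵢαᵢ = 200·0.12 + 200·0.09 + 204.5·0.02 = 46.090 sabins.
For T = 1.20 s, need A₂ = 0.161·V/T = 0.161·719.82/1.20 = 96.576 sabins.
ΔA = A₂ − A₁ = 96.576 − 46.090 = 50.5 sabins.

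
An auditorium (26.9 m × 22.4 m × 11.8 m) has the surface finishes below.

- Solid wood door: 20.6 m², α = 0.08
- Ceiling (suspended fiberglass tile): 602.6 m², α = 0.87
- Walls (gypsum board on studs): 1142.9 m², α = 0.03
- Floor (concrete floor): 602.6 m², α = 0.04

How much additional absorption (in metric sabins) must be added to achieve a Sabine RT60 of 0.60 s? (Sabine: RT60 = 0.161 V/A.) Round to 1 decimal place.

1323.6 sabins

A₁ = Σ Sᵢαᵢ = 20.6*0.08 + 602.6*0.87 + 1142.9*0.03 + 602.6*0.04 = 584.301 sabins.
Target A₂ = 0.161·7110.208/0.60 = 1907.906 sabins (V = 7110.208 m³).
Shortfall: 1907.906 − 584.301 = 1323.6 sabins.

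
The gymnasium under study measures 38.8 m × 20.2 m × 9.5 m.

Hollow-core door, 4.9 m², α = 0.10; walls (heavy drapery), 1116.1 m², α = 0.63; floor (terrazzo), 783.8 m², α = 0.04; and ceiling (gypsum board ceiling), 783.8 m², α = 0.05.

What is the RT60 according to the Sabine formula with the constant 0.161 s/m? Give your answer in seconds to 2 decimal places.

Equivalent absorption area: A = 4.9·0.10 + 1116.1·0.63 + 783.8·0.04 + 783.8·0.05 = 774.175 m².
V = 38.8·20.2·9.5 = 7445.72 m³.
RT60 = 0.161 · V / A = 0.161 × 7445.72 / 774.175 = 1.55 s.

1.55 sec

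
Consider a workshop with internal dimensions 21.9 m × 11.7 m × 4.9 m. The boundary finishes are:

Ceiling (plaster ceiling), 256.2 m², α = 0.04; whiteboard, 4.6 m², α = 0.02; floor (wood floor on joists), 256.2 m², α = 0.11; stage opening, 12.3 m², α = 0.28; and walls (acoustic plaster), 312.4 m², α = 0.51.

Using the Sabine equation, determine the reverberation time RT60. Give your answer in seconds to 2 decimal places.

1.00 sec

A = Σ Sᵢαᵢ = 256.2*0.04 + 4.6*0.02 + 256.2*0.11 + 12.3*0.28 + 312.4*0.51 = 201.290 sabins.
V = 21.9·11.7·4.9 = 1255.527 m³.
RT60 = 0.161 · V / A = 0.161 × 1255.527 / 201.290 = 1.00 s.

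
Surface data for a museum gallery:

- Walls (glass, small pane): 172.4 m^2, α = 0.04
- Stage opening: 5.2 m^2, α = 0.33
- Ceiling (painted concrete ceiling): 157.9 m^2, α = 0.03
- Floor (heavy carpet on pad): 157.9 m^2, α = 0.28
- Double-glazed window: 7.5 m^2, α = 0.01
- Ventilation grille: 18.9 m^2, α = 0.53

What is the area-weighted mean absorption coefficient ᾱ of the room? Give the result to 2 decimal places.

Total surface area S = 519.8 m^2.
A = 172.4×0.04 + 5.2×0.33 + 157.9×0.03 + 157.9×0.28 + 7.5×0.01 + 18.9×0.53 = 67.653 sabins.
ᾱ = A/S = 0.13.

0.13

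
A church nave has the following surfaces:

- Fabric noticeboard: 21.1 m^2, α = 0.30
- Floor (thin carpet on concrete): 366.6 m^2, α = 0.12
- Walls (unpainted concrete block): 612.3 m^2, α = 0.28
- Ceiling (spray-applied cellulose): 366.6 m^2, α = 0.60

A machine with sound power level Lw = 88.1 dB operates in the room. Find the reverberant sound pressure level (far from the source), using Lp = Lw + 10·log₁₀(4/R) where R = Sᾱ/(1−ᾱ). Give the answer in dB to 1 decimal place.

66.0 dB

A = 441.726 sabins; S = 1366.6 m^2.
ᾱ = 441.726/1366.6 = 0.3232; R = Sᾱ/(1−ᾱ) = 441.726/(1−0.3232) = 652.668 m^2.
Lp = 88.1 + 10·log₁₀(4/652.668) = 88.1 + (-22.13) = 66.0 dB.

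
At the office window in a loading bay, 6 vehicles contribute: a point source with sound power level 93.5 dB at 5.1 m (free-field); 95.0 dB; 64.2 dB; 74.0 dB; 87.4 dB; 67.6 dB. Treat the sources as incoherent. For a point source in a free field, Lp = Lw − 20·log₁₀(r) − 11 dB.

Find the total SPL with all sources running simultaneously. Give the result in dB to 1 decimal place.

95.7 dB

Source at 5.1 m: Lp = 93.5 − 20·log₁₀(5.1) − 11 = 68.3 dB.
Σ 10^(Lᵢ/10) = 3.752e+09.
Combined level = 10 log₁₀(3.752e+09) = 95.7 dB.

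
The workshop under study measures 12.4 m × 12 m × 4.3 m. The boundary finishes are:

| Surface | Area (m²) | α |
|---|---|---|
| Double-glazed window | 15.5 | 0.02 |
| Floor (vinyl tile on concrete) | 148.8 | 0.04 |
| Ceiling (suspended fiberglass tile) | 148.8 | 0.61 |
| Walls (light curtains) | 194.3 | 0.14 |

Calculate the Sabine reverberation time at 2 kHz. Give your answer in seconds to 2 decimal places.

Equivalent absorption area: A = 15.5·0.02 + 148.8·0.04 + 148.8·0.61 + 194.3·0.14 = 124.232 m².
V = 12.4·12·4.3 = 639.84 m³.
Sabine: RT60 = 0.161 × 639.84 / 124.232 = 0.83 s.

0.83 s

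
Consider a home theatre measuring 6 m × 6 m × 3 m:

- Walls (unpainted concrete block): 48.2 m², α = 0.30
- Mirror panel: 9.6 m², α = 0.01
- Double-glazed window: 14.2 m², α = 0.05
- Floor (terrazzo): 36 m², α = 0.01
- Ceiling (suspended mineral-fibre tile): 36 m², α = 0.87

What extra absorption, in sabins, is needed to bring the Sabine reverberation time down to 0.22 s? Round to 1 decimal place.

32.1 sabins

Equivalent absorption area: A₁ = 48.2*0.30 + 9.6*0.01 + 14.2*0.05 + 36*0.01 + 36*0.87 = 46.946 m².
For T = 0.22 s, need A₂ = 0.161·V/T = 0.161·108/0.22 = 79.036 sabins.
ΔA = A₂ − A₁ = 79.036 − 46.946 = 32.1 sabins.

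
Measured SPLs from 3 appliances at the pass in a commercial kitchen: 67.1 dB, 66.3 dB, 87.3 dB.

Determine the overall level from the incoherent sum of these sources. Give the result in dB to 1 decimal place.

87.4 dB

Converting to relative power and adding: 10^(67.1/10) + 10^(66.3/10) + 10^(87.3/10) = 5.464e+08.
Back to dB: 10·log₁₀ Σ = 87.4 dB.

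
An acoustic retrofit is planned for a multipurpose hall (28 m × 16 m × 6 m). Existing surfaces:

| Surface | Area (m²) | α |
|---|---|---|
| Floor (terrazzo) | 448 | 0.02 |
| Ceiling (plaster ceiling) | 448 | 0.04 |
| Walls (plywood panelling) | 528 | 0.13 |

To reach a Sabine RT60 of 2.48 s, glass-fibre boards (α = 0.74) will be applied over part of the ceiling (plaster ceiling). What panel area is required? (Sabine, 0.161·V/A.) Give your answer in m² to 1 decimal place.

Equivalent absorption area: A₁ = 448*0.02 + 448*0.04 + 528*0.13 = 95.520 m².
Required A₂ = 0.161·2688/2.48 = 174.503 sabins.
Absorption to add: 174.503 − 95.520 = 78.983 sabins.
Net gain per m²: Δα = 0.74 − 0.04 = 0.70.
Area = ΔA/Δα = 78.983/0.70 = 112.8 m².

112.8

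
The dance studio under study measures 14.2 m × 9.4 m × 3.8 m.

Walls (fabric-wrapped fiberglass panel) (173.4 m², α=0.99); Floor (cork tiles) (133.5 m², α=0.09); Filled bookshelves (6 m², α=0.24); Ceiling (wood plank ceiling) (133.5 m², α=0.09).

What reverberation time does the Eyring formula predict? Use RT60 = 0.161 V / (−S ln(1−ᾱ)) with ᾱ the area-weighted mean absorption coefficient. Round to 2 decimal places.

0.31 sec

S = Σ Sᵢ = 446.4 m².
Σ(Sᵢαᵢ) = 173.4×0.99 + 133.5×0.09 + 6×0.24 + 133.5×0.09 = 197.136.
ᾱ = 197.136 / 446.4 = 0.4416.
−S·ln(1−ᾱ) = −446.4 × ln(1 − 0.4416) = 260.108.
V = 14.2 × 9.4 × 3.8 = 507.224 m³.
RT60 = 0.161 × 507.224 / 260.108 = 0.31 s.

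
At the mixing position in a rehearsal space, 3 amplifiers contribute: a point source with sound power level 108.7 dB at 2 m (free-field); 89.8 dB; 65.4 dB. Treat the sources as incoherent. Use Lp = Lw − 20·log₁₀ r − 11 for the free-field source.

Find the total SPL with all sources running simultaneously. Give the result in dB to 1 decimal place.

Source at 2 m: Lp = 108.7 − 20·log₁₀(2) − 11 = 91.7 dB.
Converting to relative power and adding: 10^(91.7/10) + 10^(89.8/10) + 10^(65.4/10) = 2.438e+09.
L_total = 10·log₁₀(2.438e+09) = 93.9 dB.

93.9 dB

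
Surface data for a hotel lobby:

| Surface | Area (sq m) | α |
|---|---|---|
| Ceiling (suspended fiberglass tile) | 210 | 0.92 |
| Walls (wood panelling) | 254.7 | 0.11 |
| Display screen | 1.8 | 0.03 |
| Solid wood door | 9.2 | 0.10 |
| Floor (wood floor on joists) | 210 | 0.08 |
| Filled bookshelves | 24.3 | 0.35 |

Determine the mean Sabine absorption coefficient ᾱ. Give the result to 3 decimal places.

Total surface area S = 710.0 sq m.
Σ(Sᵢαᵢ) = 210·0.92 + 254.7·0.11 + 1.8·0.03 + 9.2·0.10 + 210·0.08 + 24.3·0.35 = 247.496.
ᾱ = A/S = 0.349.

0.349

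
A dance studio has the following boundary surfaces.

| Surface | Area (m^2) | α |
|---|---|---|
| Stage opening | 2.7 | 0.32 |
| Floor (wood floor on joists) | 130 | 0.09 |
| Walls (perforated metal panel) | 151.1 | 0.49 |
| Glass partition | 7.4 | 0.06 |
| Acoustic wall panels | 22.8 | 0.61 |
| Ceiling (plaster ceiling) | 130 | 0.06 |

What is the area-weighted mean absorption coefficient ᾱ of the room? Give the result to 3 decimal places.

Total surface area S = 444.0 m^2.
Σ(Sᵢαᵢ) = 2.7*0.32 + 130*0.09 + 151.1*0.49 + 7.4*0.06 + 22.8*0.61 + 130*0.06 = 108.755.
ᾱ = A/S = 0.245.

0.245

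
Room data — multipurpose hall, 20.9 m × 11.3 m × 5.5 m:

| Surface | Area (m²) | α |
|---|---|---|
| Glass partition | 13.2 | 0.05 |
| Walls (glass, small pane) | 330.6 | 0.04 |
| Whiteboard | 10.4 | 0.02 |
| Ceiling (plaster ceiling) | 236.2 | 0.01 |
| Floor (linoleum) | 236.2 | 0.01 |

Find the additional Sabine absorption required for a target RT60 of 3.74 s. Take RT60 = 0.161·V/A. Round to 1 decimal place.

37.1 sabins

Equivalent absorption area: A₁ = 13.2*0.05 + 330.6*0.04 + 10.4*0.02 + 236.2*0.01 + 236.2*0.01 = 18.816 m².
For T = 3.74 s, need A₂ = 0.161·V/T = 0.161·1298.935/3.74 = 55.917 sabins.
Shortfall: 55.917 − 18.816 = 37.1 sabins.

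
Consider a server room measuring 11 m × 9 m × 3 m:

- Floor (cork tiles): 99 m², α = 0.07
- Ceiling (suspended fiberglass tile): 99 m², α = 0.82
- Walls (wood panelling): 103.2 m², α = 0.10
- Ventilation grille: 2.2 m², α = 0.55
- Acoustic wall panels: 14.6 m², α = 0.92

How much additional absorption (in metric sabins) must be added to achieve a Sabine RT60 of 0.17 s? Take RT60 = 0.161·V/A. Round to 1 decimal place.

A₁ = Σ Sᵢαᵢ = 99*0.07 + 99*0.82 + 103.2*0.10 + 2.2*0.55 + 14.6*0.92 = 113.072 sabins.
V = 297 m³. Required absorption A₂ = 0.161 × 297 / 0.17 = 281.276 sabins.
Additional absorption ΔA = 281.276 − 113.072 = 168.2 sabins.

168.2 sabins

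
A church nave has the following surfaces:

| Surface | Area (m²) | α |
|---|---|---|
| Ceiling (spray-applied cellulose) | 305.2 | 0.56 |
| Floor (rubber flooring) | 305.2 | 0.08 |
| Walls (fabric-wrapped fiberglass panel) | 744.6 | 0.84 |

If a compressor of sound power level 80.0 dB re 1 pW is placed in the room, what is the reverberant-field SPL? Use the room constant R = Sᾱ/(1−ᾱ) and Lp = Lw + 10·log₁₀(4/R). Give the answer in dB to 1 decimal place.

A = 820.792 sabins; S = 1355.0 m².
ᾱ = 820.792/1355.0 = 0.6058; R = Sᾱ/(1−ᾱ) = 820.792/(1−0.6058) = 2082.171 m².
Lp = Lw + 10 log₁₀(4/R) = 80.0 -27.16 = 52.8 dB.

52.8 dB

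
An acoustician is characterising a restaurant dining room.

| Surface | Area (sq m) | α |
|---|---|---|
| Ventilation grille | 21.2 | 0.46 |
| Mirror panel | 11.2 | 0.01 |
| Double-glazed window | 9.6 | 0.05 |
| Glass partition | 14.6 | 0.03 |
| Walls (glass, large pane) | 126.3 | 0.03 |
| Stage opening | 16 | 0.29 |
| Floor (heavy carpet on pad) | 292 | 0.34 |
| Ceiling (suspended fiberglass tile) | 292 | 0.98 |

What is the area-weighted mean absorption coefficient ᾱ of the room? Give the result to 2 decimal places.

S = Σ Sᵢ = 21.2 + 11.2 + 9.6 + 14.6 + 126.3 + 16 + 292 + 292 = 782.9 sq m.
Σ(Sᵢαᵢ) = 21.2*0.46 + 11.2*0.01 + 9.6*0.05 + 14.6*0.03 + 126.3*0.03 + 16*0.29 + 292*0.34 + 292*0.98 = 404.651.
ᾱ = 404.651 / 782.9 = 0.52.

0.52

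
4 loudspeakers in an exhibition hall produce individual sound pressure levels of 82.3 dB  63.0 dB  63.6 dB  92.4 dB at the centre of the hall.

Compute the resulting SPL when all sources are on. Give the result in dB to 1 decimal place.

Σ 10^(Lᵢ/10) = 1.912e+09.
Back to dB: 10·log₁₀ Σ = 92.8 dB.

92.8 dB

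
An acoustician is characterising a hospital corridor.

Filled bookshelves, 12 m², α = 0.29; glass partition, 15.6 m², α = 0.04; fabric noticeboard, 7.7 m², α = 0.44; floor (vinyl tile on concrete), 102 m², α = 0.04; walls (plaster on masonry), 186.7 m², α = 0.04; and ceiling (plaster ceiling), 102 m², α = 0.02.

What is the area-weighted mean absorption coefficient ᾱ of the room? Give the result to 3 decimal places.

0.049

Total surface area S = 426.0 m².
A = 12·0.29 + 15.6·0.04 + 7.7·0.44 + 102·0.04 + 186.7·0.04 + 102·0.02 = 21.080 sabins.
ᾱ = A/S = 0.049.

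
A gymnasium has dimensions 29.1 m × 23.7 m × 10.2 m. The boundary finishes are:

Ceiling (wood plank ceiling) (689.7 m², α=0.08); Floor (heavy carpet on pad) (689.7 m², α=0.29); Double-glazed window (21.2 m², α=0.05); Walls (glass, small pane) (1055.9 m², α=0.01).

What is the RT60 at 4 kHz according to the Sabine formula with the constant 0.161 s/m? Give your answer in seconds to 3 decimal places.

Total absorption A = 689.7·0.08 + 689.7·0.29 + 21.2·0.05 + 1055.9·0.01
  = 55.176 + 200.013 + 1.060 + 10.559 = 266.808 m² sabins.
Volume V = 29.1 × 23.7 × 10.2 = 7034.634 m³.
RT60 = 0.161 · V / A = 0.161 × 7034.634 / 266.808 = 4.245 s.

4.245 seconds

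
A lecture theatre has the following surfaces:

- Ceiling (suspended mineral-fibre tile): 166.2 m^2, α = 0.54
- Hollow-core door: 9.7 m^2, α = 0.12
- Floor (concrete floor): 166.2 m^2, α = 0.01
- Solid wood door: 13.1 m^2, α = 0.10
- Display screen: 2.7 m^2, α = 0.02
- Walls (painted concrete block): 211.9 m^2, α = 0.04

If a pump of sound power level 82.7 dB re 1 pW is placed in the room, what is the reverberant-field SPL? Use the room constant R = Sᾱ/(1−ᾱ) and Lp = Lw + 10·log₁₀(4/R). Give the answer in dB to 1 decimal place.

67.8 dB

A = 102.414 sabins; S = 569.8 m^2.
ᾱ = 102.414/569.8 = 0.1797; R = Sᾱ/(1−ᾱ) = 102.414/(1−0.1797) = 124.849 m^2.
Lp = Lw + 10 log₁₀(4/R) = 82.7 -14.94 = 67.8 dB.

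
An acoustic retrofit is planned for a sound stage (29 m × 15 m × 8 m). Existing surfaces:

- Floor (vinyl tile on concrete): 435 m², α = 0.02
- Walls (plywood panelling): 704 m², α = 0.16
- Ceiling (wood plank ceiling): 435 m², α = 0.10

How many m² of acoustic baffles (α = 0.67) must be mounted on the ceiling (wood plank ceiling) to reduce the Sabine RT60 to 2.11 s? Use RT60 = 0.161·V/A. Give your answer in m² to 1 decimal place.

176.7

Summing Sᵢαᵢ: 8.700 + 112.640 + 43.500 → A₁ = 164.840 sabins.
V = 3480 m³. Target absorption A₂ = 0.161 × 3480 / 2.11 = 265.536 sabins.
ΔA needed = 265.536 − 164.840 = 100.696 sabins.
Net gain per m²: Δα = 0.67 − 0.10 = 0.57.
Area = ΔA/Δα = 100.696/0.57 = 176.7 m².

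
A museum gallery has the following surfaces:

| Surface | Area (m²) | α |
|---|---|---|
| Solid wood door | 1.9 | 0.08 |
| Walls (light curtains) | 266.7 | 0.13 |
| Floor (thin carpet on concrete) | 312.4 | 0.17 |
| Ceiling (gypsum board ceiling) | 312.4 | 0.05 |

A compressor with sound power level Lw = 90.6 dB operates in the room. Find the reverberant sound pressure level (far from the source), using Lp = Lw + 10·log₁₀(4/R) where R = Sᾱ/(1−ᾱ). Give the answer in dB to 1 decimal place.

A = 103.551 sabins; S = 893.4 m².
ᾱ = 0.1159, so room constant R = A/(1−ᾱ) = 117.126 m².
Lp = 90.6 + 10·log₁₀(4/117.126) = 90.6 + (-14.67) = 75.9 dB.

75.9 dB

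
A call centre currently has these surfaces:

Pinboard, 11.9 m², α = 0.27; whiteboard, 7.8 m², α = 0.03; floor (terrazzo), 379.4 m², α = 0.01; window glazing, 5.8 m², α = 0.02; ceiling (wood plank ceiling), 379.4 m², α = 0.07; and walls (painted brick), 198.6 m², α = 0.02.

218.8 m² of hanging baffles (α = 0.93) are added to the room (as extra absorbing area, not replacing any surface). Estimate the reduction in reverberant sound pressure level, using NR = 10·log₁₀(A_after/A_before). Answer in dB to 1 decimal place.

8.0 dB

Equivalent absorption area: A_before = 11.9*0.27 + 7.8*0.03 + 379.4*0.01 + 5.8*0.02 + 379.4*0.07 + 198.6*0.02 = 37.887 m².
Added absorption = 218.8 × 0.93 = 203.484 sabins.
A_after = 37.887 + 203.484 = 241.371 sabins.
Reduction = 10 log₁₀(A_after/A_before) = 10 log₁₀(6.3708) = 8.0 dB.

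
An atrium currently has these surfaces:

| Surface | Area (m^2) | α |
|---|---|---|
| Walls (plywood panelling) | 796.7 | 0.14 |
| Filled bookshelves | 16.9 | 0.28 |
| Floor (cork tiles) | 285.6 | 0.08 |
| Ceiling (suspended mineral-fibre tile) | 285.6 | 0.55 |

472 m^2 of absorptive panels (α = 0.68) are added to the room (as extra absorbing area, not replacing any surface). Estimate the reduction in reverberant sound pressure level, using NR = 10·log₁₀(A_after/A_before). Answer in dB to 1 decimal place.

Summing Sᵢαᵢ: 111.538 + 4.732 + 22.848 + 157.080 → A_before = 296.198 sabins.
Added absorption = 472 × 0.68 = 320.960 sabins.
New total A_after = 617.158 sabins.
NR = 10·log₁₀(617.158/296.198) = 3.2 dB.

3.2 dB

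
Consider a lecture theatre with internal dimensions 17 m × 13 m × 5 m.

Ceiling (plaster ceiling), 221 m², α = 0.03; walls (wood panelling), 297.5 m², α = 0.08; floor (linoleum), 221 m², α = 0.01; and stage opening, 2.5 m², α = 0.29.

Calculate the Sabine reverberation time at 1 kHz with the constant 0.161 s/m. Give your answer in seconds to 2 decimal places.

Equivalent absorption area: A = 221×0.03 + 297.5×0.08 + 221×0.01 + 2.5×0.29 = 33.365 m².
Room volume: 1105 m³.
T = 0.161 V/A = 0.161·1105/33.365 = 5.33 s.

5.33 s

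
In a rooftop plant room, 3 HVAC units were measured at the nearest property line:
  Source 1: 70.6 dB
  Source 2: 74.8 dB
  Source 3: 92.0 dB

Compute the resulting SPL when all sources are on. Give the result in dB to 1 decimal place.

92.1 dB

Sum in the linear (power) domain: Σ 10^(Lᵢ/10) = 10^(70.6/10) + 10^(74.8/10) + 10^(92.0/10) = 1.627e+09.
Combined level = 10 log₁₀(1.627e+09) = 92.1 dB.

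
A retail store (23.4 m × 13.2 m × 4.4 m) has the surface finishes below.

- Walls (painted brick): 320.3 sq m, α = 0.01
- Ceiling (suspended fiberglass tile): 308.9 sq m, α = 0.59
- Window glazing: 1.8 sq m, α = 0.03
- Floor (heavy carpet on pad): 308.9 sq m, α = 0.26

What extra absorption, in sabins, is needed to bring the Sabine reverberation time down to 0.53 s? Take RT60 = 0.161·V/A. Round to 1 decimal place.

Total absorption A₁ = 320.3×0.01 + 308.9×0.59 + 1.8×0.03 + 308.9×0.26
  = 3.203 + 182.251 + 0.054 + 80.314 = 265.822 sq m sabins.
V = 1359.072 m³. Required absorption A₂ = 0.161 × 1359.072 / 0.53 = 412.850 sabins.
Additional absorption ΔA = 412.850 − 265.822 = 147.0 sabins.

147.0 sabins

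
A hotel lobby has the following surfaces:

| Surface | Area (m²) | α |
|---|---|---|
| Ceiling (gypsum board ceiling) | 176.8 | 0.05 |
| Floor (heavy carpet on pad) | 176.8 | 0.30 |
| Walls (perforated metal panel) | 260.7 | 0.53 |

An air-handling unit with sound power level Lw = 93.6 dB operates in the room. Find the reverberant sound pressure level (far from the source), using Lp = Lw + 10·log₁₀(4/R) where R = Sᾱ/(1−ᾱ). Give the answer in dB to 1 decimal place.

Σ(Sᵢαᵢ) = 176.8·0.05 + 176.8·0.30 + 260.7·0.53 = 200.051; total area S = 614.3 m².
ᾱ = 0.3257, so room constant R = A/(1−ᾱ) = 296.680 m².
Lp = 93.6 + 10·log₁₀(4/296.680) = 93.6 + (-18.70) = 74.9 dB.

74.9 dB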